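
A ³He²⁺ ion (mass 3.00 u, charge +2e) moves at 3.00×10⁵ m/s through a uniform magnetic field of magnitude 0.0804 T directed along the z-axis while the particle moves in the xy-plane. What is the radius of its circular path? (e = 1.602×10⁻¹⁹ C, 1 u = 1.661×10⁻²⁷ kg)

r ≈ 0.0580 m

The magnetic force provides the centripetal force: |q|vB = mv²/r.
r = mv/(|q|B) = (4.983×10⁻²⁷)(3.00×10⁵)/((3.204×10⁻¹⁹)(0.0804)) ≈ 0.0580 m.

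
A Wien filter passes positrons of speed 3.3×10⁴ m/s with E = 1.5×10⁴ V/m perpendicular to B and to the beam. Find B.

B = 0.45 T

Balance of forces in the selector: qE = qvB ⇒ B = E/v.
B = 1.5×10⁴/3.3×10⁴ = 0.45 T.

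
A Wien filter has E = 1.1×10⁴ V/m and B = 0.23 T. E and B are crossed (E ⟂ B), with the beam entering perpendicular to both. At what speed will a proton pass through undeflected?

For undeflected motion the electric and magnetic forces balance: qE = qvB.
v = E/B = 1.1×10⁴/0.23 = 4.8×10⁴ m/s.
The result is independent of the particle's charge and mass.

v = 4.8×10⁴ m/s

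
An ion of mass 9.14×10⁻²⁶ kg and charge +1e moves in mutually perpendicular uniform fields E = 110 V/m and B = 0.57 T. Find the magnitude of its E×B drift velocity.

v_d ≈ 190 m/s

The steady drift has the magnetic force balancing the electric force, so v_d = E/B.
v_d = 110/0.57 = 190 m/s.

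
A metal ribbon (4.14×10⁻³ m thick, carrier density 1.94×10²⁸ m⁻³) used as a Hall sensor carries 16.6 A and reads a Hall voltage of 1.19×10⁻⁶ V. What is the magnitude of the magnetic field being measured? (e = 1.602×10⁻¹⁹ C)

From V_H = IB/(n e t), B = V_H n e t / I.
B = (1.19×10⁻⁶)(1.94×10²⁸)(1.602×10⁻¹⁹)(4.14×10⁻³)/16.6 ≈ 0.922 T.

B ≈ 0.922 T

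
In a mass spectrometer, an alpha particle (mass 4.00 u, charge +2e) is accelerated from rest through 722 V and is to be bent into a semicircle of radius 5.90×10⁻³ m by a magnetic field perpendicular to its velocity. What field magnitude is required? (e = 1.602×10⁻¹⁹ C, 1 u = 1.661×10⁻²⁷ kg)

v = √(2|q|V/m) = √(2·3.204×10⁻¹⁹·722/6.644×10⁻²⁷) ≈ 2.639×10⁵ m/s.
B = mv/(|q|r) = (6.644×10⁻²⁷)(2.639×10⁵)/((3.204×10⁻¹⁹)(5.90×10⁻³)) ≈ 0.927 T.

B ≈ 0.927 T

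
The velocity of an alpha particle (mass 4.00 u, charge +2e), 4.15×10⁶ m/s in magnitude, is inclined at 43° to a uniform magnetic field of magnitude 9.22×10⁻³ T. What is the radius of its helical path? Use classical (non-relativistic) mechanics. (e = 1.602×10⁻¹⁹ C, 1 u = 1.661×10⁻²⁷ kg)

r ≈ 6.37 m

v⊥ = v sinθ = 4.15×10⁶·sin43° ≈ 2.830×10⁶ m/s.
r = m v⊥/(|q|B) = (6.644×10⁻²⁷)(2.830×10⁶)/((3.204×10⁻¹⁹)(9.22×10⁻³)) ≈ 6.37 m.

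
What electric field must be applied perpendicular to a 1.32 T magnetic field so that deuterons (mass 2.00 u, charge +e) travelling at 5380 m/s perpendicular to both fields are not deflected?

For straight-line motion qE = qvB, so E = vB.
E = 5380 × 1.32 = 7100 V/m.

E = 7100 V/m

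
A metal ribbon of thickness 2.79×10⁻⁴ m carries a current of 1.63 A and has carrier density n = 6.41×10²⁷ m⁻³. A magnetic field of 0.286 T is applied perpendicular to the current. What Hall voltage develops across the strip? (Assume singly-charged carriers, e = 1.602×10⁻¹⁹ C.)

V_H = IB/(n e t).
V_H = (1.63)(0.286)/((6.41×10²⁷)(1.602×10⁻¹⁹)(2.79×10⁻⁴)) ≈ 1.63×10⁻⁶ V.

V_H ≈ 1.63×10⁻⁶ V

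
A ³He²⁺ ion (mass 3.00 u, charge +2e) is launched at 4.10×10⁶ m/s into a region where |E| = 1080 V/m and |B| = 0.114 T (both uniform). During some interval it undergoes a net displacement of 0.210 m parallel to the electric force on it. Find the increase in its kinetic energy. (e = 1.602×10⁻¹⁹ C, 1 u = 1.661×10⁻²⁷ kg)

The magnetic force is always ⟂ v and does no work; only the electric force changes KE.
ΔKE = F_E · d = |q|E d = (3.204×10⁻¹⁹)(1080)(0.210) ≈ 7.27×10⁻¹⁷ J.

ΔKE ≈ 7.27×10⁻¹⁷ J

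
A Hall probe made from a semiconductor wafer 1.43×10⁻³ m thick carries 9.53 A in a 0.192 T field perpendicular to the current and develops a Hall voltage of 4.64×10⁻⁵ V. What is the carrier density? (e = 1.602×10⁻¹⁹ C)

n ≈ 1.72×10²⁶ m⁻³

From V_H = IB/(n e t), n = IB/(V_H e t).
n = (9.53)(0.192)/((4.64×10⁻⁵)(1.602×10⁻¹⁹)(1.43×10⁻³)) ≈ 1.72×10²⁶ m⁻³.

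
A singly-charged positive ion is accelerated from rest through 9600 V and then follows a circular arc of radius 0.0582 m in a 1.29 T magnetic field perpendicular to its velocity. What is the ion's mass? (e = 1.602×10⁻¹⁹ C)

m ≈ 4.70×10⁻²⁶ kg

Combine |q|V = ½mv² and r = mv/(|q|B): eliminate v to get m = qB²r²/(2V).
m = (1.602×10⁻¹⁹)(1.29)²(0.0582)²/(2·9600) ≈ 4.70×10⁻²⁶ kg.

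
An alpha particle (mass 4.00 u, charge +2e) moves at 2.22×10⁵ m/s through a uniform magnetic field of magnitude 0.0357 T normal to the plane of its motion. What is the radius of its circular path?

The magnetic force provides the centripetal force: |q|vB = mv²/r.
r = mv/(|q|B) = (6.644×10⁻²⁷)(2.22×10⁵)/((3.204×10⁻¹⁹)(0.0357)) ≈ 0.129 m.

r ≈ 0.129 m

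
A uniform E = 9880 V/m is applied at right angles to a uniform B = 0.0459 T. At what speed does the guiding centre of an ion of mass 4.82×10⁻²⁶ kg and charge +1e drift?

The E×B drift speed is v_d = E/B.
v_d = 9880/0.0459 = 2.15×10⁵ m/s.

v_d ≈ 2.15×10⁵ m/s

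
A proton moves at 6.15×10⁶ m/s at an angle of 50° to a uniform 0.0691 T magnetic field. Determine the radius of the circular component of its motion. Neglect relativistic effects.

r ≈ 0.712 m

v⊥ = v sinθ = 6.15×10⁶·sin50° ≈ 4.711×10⁶ m/s.
r = m v⊥/(|q|B) = (1.673×10⁻²⁷)(4.711×10⁶)/((1.602×10⁻¹⁹)(0.0691)) ≈ 0.712 m.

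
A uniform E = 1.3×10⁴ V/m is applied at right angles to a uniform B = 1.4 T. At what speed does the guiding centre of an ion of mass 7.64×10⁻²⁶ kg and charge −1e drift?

v_d ≈ 9300 m/s

In crossed fields the guiding centre drifts at v_d = |E×B|/B² = E/B, independent of charge and mass.
v_d = 1.3×10⁴/1.4 = 9300 m/s.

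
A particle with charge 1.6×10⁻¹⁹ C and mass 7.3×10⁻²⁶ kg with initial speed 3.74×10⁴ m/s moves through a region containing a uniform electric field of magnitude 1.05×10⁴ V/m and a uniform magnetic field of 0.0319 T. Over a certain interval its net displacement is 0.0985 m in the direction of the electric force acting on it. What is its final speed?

B does no work; ΔKE = |q|E d.
½mv_f² = ½mv₀² + |q|Ed = ½(7.3×10⁻²⁶)(3.74×10⁴)² + (1.6×10⁻¹⁹)(1.05×10⁴)(0.0985) ≈ 5.105×10⁻¹⁷ J + 1.655×10⁻¹⁶ J ≈ 2.165×10⁻¹⁶ J.
v_f = √(2·2.165×10⁻¹⁶/7.3×10⁻²⁶) ≈ 7.70×10⁴ m/s.

v_f ≈ 7.70×10⁴ m/s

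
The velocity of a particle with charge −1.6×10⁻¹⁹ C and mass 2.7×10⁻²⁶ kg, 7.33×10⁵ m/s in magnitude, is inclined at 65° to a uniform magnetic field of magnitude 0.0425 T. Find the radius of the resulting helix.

v⊥ = v sinθ = 7.33×10⁵·sin65° ≈ 6.643×10⁵ m/s.
r = m v⊥/(|q|B) = (2.7×10⁻²⁶)(6.643×10⁵)/((1.6×10⁻¹⁹)(0.0425)) ≈ 2.64 m.

r ≈ 2.64 m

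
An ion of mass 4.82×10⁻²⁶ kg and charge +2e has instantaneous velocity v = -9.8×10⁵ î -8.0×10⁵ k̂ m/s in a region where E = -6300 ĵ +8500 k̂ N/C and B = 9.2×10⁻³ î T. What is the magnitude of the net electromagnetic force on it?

|F| ≈ 5.15×10⁻¹⁵ N

v×B = (0, -7360, 0) N/C.
E + v×B = (0, -1.37×10⁴, 8500) N/C.
F = q(E + v×B) = (3.204×10⁻¹⁹ C)·(0, -1.37×10⁴, 8500) = (0, -4.38×10⁻¹⁵, 2.72×10⁻¹⁵) N.
|F| = 5.15×10⁻¹⁵ N.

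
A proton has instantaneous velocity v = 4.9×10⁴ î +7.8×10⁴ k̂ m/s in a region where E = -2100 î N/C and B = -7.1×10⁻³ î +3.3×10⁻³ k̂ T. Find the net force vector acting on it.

v×B = (0, -716, 0) N/C.
E + v×B = (-2100, -716, 0) N/C.
F = q(E + v×B) = (1.602×10⁻¹⁹ C)·(-2100, -716, 0) = (-3.36×10⁻¹⁶, -1.15×10⁻¹⁶, 0) N.

F ≈ (-3.36×10⁻¹⁶, -1.15×10⁻¹⁶, 0) N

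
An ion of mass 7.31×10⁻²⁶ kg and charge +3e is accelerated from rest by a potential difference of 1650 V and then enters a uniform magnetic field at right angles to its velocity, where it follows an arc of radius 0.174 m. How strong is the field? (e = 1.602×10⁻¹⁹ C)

v = √(2|q|V/m) = √(2·4.806×10⁻¹⁹·1650/7.31×10⁻²⁶) ≈ 1.473×10⁵ m/s.
B = mv/(|q|r) = (7.31×10⁻²⁶)(1.473×10⁵)/((4.806×10⁻¹⁹)(0.174)) ≈ 0.129 T.

B ≈ 0.129 T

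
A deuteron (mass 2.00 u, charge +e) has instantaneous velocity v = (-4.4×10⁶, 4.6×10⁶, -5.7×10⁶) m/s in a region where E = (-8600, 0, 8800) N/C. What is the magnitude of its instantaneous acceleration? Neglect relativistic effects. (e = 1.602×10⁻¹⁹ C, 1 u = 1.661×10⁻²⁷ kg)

|a| ≈ 5.93×10¹¹ m/s²

Only an electric field acts, so F = qE = (1.602×10⁻¹⁹ C)·(-8600, 0, 8800) = (-1.38×10⁻¹⁵, 0, 1.41×10⁻¹⁵) N.
|a| = |F|/m = 1.971×10⁻¹⁵/3.322×10⁻²⁷ ≈ 5.93×10¹¹ m/s².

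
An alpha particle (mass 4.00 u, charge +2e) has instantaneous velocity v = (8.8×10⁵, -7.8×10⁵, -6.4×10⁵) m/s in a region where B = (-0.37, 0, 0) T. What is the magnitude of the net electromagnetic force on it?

v×B = (0, 2.37×10⁵, -2.89×10⁵) N/C.
F = q v×B = (3.204×10⁻¹⁹ C)·(0, 2.37×10⁵, -2.89×10⁵) = (0, 7.59×10⁻¹⁴, -9.25×10⁻¹⁴) N.
|F| = 1.20×10⁻¹³ N.

|F| ≈ 1.20×10⁻¹³ N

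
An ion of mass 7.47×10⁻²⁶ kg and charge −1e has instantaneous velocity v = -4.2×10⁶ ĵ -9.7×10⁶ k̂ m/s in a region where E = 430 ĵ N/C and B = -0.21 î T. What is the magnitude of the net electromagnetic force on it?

v×B = (0, 2.04×10⁶, -8.82×10⁵) N/C.
E + v×B = (0, 2.04×10⁶, -8.82×10⁵) N/C.
F = q(E + v×B) = (−1.602×10⁻¹⁹ C)·(0, 2.04×10⁶, -8.82×10⁵) = (0, -3.26×10⁻¹³, 1.41×10⁻¹³) N.
|F| = 3.56×10⁻¹³ N.

|F| ≈ 3.56×10⁻¹³ N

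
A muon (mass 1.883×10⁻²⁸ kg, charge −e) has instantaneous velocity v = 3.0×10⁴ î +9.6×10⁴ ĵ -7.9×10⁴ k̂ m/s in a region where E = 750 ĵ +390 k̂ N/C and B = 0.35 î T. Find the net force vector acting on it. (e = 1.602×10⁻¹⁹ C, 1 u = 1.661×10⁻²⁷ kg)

v×B = (0, -2.76×10⁴, -3.36×10⁴) N/C.
E + v×B = (0, -2.69×10⁴, -3.32×10⁴) N/C.
F = q(E + v×B) = (−1.602×10⁻¹⁹ C)·(0, -2.69×10⁴, -3.32×10⁴) = (0, 4.31×10⁻¹⁵, 5.32×10⁻¹⁵) N.

F ≈ (0, 4.31×10⁻¹⁵, 5.32×10⁻¹⁵) N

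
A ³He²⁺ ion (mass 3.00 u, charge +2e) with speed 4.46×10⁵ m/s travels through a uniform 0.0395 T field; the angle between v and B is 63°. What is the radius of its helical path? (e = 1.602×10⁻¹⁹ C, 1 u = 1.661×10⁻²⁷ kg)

r ≈ 0.156 m

v⊥ = v sinθ = 4.46×10⁵·sin63° ≈ 3.974×10⁵ m/s.
r = m v⊥/(|q|B) = (4.983×10⁻²⁷)(3.974×10⁵)/((3.204×10⁻¹⁹)(0.0395)) ≈ 0.156 m.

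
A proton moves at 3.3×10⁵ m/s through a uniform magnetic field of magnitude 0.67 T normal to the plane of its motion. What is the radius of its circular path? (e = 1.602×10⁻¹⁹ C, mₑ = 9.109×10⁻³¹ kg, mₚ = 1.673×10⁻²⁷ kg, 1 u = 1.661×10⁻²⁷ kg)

The magnetic force provides the centripetal force: |q|vB = mv²/r.
r = mv/(|q|B) = (1.673×10⁻²⁷)(3.3×10⁵)/((1.602×10⁻¹⁹)(0.67)) ≈ 5.1×10⁻³ m.

r ≈ 5.1×10⁻³ m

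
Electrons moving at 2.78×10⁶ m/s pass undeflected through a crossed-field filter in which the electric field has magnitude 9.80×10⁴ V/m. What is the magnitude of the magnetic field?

Balance of forces in the selector: qE = qvB ⇒ B = E/v.
B = 9.80×10⁴/2.78×10⁶ = 0.0353 T.

B = 0.0353 T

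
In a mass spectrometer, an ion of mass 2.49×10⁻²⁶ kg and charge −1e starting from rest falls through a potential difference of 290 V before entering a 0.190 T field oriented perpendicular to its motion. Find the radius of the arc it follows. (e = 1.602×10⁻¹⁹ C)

r ≈ 0.0500 m

Acceleration: |q|V = ½mv² ⇒ v = √(2|q|V/m) = √(2·1.602×10⁻¹⁹·290/2.49×10⁻²⁶) ≈ 6.109×10⁴ m/s.
In the field: r = mv/(|q|B) = (2.49×10⁻²⁶)(6.109×10⁴)/((1.602×10⁻¹⁹)(0.190)) ≈ 0.0500 m.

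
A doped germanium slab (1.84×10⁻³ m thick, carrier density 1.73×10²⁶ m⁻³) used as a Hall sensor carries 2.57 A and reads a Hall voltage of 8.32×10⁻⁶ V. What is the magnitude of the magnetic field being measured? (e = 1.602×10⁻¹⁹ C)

B ≈ 0.165 T

From V_H = IB/(n e t), B = V_H n e t / I.
B = (8.32×10⁻⁶)(1.73×10²⁶)(1.602×10⁻¹⁹)(1.84×10⁻³)/2.57 ≈ 0.165 T.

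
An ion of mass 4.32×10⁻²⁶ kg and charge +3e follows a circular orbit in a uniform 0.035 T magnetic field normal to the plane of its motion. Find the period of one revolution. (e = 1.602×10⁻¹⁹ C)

The cyclotron period depends only on m, q, B: T = 2πm/(|q|B).
T = 2π(4.32×10⁻²⁶)/((4.806×10⁻¹⁹)(0.035)) ≈ 1.6×10⁻⁵ s.

T ≈ 1.6×10⁻⁵ s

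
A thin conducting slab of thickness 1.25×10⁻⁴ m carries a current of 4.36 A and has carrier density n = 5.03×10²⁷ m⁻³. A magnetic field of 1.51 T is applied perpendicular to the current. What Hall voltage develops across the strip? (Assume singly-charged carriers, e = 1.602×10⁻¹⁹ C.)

V_H ≈ 6.54×10⁻⁵ V

V_H = IB/(n e t).
V_H = (4.36)(1.51)/((5.03×10²⁷)(1.602×10⁻¹⁹)(1.25×10⁻⁴)) ≈ 6.54×10⁻⁵ V.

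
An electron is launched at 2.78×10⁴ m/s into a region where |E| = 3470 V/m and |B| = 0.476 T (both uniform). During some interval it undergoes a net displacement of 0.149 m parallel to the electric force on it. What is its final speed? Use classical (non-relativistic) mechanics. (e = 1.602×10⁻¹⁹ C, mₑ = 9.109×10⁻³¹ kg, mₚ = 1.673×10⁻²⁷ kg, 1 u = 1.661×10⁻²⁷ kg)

v_f ≈ 1.35×10⁷ m/s

B does no work; ΔKE = |q|E d.
½mv_f² = ½mv₀² + |q|Ed = ½(9.109×10⁻³¹)(2.78×10⁴)² + (1.602×10⁻¹⁹)(3470)(0.149) ≈ 3.520×10⁻²² J + 8.283×10⁻¹⁷ J ≈ 8.283×10⁻¹⁷ J.
v_f = √(2·8.283×10⁻¹⁷/9.109×10⁻³¹) ≈ 1.35×10⁷ m/s.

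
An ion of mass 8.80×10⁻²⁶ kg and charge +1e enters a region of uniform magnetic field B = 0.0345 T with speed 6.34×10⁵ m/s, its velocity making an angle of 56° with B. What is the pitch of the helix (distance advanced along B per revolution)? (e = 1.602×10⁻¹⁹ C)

p ≈ 35.5 m

v∥ = v cosθ = 6.34×10⁵·cos56° ≈ 3.545×10⁵ m/s.
T = 2πm/(|q|B) = 2π(8.80×10⁻²⁶)/((1.602×10⁻¹⁹)(0.0345)) ≈ 1.000×10⁻⁴ s.
pitch = v∥ T = (3.545×10⁵)(1.000×10⁻⁴) ≈ 35.5 m.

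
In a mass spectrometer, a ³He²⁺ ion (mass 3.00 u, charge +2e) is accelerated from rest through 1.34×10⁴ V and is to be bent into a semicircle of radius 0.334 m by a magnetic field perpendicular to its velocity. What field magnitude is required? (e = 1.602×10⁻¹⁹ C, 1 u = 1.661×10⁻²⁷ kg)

v = √(2|q|V/m) = √(2·3.204×10⁻¹⁹·1.34×10⁴/4.983×10⁻²⁷) ≈ 1.313×10⁶ m/s.
B = mv/(|q|r) = (4.983×10⁻²⁷)(1.313×10⁶)/((3.204×10⁻¹⁹)(0.334)) ≈ 0.0611 T.

B ≈ 0.0611 T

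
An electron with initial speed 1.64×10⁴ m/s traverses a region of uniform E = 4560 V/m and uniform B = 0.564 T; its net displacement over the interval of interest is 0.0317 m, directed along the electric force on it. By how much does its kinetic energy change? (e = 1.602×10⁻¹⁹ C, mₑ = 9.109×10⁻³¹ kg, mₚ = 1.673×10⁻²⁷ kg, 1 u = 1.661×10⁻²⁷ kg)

The magnetic force is always ⟂ v and does no work; only the electric force changes KE.
ΔKE = F_E · d = |q|E d = (1.602×10⁻¹⁹)(4560)(0.0317) ≈ 2.32×10⁻¹⁷ J.

ΔKE ≈ 2.32×10⁻¹⁷ J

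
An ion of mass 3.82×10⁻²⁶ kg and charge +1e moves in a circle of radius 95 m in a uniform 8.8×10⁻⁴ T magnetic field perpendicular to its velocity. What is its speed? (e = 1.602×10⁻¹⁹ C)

v ≈ 3.5×10⁵ m/s

From |q|vB = mv²/r, v = |q|Br/m.
v = (1.602×10⁻¹⁹)(8.8×10⁻⁴)(95)/3.82×10⁻²⁶ ≈ 3.5×10⁵ m/s.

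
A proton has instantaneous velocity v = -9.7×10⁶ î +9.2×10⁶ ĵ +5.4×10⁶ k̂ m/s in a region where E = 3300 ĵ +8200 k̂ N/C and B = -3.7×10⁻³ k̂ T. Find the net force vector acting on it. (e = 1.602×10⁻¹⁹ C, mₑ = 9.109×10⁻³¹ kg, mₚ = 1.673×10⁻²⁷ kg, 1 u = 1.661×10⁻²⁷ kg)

v×B = (-3.40×10⁴, -3.59×10⁴, 0) N/C.
E + v×B = (-3.40×10⁴, -3.26×10⁴, 8200) N/C.
F = q(E + v×B) = (1.602×10⁻¹⁹ C)·(-3.40×10⁴, -3.26×10⁴, 8200) = (-5.45×10⁻¹⁵, -5.22×10⁻¹⁵, 1.31×10⁻¹⁵) N.

F ≈ (-5.45×10⁻¹⁵, -5.22×10⁻¹⁵, 1.31×10⁻¹⁵) N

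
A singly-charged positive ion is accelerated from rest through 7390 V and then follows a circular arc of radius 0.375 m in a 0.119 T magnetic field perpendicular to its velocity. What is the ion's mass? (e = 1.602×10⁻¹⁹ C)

Combine |q|V = ½mv² and r = mv/(|q|B): eliminate v to get m = qB²r²/(2V).
m = (1.602×10⁻¹⁹)(0.119)²(0.375)²/(2·7390) ≈ 2.16×10⁻²⁶ kg.

m ≈ 2.16×10⁻²⁶ kg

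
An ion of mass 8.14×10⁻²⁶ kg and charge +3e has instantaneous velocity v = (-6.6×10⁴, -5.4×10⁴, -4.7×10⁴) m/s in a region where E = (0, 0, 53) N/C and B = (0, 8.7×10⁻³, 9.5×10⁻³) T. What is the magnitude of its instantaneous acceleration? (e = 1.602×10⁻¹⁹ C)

v×B = (-104, 627, -574) N/C.
E + v×B = (-104, 627, -521) N/C.
F = q(E + v×B) = (4.806×10⁻¹⁹ C)·(-104, 627, -521) = (-5.00×10⁻¹⁷, 3.01×10⁻¹⁶, -2.50×10⁻¹⁶) N.
|a| = |F|/m = 3.950×10⁻¹⁶/8.14×10⁻²⁶ ≈ 4.85×10⁹ m/s².

|a| ≈ 4.85×10⁹ m/s²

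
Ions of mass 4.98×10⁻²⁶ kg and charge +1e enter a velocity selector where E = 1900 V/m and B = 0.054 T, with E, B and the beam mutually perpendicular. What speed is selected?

v = 3.5×10⁴ m/s

Zero net Lorentz force requires |qE| = |q v×B|, i.e. E = vB.
v = E/B = 1900/0.054 = 3.5×10⁴ m/s.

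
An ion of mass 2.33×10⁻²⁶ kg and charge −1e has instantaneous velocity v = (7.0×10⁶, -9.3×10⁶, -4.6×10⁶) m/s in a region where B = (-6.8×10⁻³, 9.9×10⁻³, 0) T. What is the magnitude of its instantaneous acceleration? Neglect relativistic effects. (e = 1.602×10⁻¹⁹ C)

|a| ≈ 3.82×10¹¹ m/s²

v×B = (4.55×10⁴, 3.13×10⁴, 6060) N/C.
F = q v×B = (−1.602×10⁻¹⁹ C)·(4.55×10⁴, 3.13×10⁴, 6060) = (-7.30×10⁻¹⁵, -5.01×10⁻¹⁵, -9.71×10⁻¹⁶) N.
|a| = |F|/m = 8.904×10⁻¹⁵/2.33×10⁻²⁶ ≈ 3.82×10¹¹ m/s².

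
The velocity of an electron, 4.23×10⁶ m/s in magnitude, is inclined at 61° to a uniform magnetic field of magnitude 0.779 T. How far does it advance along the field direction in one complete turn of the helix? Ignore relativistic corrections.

v∥ = v cosθ = 4.23×10⁶·cos61° ≈ 2.051×10⁶ m/s.
T = 2πm/(|q|B) = 2π(9.109×10⁻³¹)/((1.602×10⁻¹⁹)(0.779)) ≈ 4.586×10⁻¹¹ s.
pitch = v∥ T = (2.051×10⁶)(4.586×10⁻¹¹) ≈ 9.41×10⁻⁵ m.

p ≈ 9.41×10⁻⁵ m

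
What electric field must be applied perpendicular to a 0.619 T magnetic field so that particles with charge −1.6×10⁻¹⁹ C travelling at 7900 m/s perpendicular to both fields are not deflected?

E = 4890 V/m

For straight-line motion qE = qvB, so E = vB.
E = 7900 × 0.619 = 4890 V/m.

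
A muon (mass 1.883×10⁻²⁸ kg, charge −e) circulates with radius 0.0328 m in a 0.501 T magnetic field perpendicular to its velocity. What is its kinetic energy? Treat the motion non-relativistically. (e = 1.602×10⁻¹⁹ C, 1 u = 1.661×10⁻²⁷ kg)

KE ≈ 1.15×10⁵ eV

v = |q|Br/m, then KE = ½mv² = (qBr)²/(2m).
v = (1.602×10⁻¹⁹)(0.501)(0.0328)/1.883×10⁻²⁸ ≈ 1.398×10⁷ m/s.
KE = ½(1.883×10⁻²⁸)(1.398×10⁷)² ≈ 1.84×10⁻¹⁴ J = 1.15×10⁵ eV.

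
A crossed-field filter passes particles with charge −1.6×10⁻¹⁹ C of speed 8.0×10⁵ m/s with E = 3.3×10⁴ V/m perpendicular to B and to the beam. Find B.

Balance of forces in the selector: qE = qvB ⇒ B = E/v.
B = 3.3×10⁴/8.0×10⁵ = 0.041 T.

B = 0.041 T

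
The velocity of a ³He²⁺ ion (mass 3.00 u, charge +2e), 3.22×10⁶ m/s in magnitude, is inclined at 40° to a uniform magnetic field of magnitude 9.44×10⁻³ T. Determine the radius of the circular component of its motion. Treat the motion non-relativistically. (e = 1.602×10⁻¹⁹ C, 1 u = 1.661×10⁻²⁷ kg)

v⊥ = v sinθ = 3.22×10⁶·sin40° ≈ 2.070×10⁶ m/s.
r = m v⊥/(|q|B) = (4.983×10⁻²⁷)(2.070×10⁶)/((3.204×10⁻¹⁹)(9.44×10⁻³)) ≈ 3.41 m.

r ≈ 3.41 m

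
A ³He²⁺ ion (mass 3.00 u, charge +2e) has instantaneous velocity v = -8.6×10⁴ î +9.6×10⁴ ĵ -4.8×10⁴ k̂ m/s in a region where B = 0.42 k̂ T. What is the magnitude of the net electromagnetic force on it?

v×B = (4.03×10⁴, 3.61×10⁴, 0) N/C.
F = q v×B = (3.204×10⁻¹⁹ C)·(4.03×10⁴, 3.61×10⁴, 0) = (1.29×10⁻¹⁴, 1.16×10⁻¹⁴, 0) N.
|F| = 1.73×10⁻¹⁴ N.

|F| ≈ 1.73×10⁻¹⁴ N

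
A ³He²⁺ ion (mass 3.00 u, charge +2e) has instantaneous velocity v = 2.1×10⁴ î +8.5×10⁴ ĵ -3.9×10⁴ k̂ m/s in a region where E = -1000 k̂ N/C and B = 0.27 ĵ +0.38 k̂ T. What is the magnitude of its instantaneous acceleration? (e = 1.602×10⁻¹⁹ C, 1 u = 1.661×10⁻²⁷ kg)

v×B = (4.28×10⁴, -7980, 5670) N/C.
E + v×B = (4.28×10⁴, -7980, 4670) N/C.
F = q(E + v×B) = (3.204×10⁻¹⁹ C)·(4.28×10⁴, -7980, 4670) = (1.37×10⁻¹⁴, -2.56×10⁻¹⁵, 1.50×10⁻¹⁵) N.
|a| = |F|/m = 1.404×10⁻¹⁴/4.983×10⁻²⁷ ≈ 2.82×10¹² m/s².

|a| ≈ 2.82×10¹² m/s²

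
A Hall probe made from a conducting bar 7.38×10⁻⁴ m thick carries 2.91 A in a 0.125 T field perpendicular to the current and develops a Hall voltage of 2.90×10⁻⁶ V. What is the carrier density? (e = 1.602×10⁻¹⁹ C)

From V_H = IB/(n e t), n = IB/(V_H e t).
n = (2.91)(0.125)/((2.90×10⁻⁶)(1.602×10⁻¹⁹)(7.38×10⁻⁴)) ≈ 1.06×10²⁷ m⁻³.

n ≈ 1.06×10²⁷ m⁻³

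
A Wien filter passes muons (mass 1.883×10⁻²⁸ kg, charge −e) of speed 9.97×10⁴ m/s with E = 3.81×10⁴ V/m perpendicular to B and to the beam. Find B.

Balance of forces in the selector: qE = qvB ⇒ B = E/v.
B = 3.81×10⁴/9.97×10⁴ = 0.382 T.

B = 0.382 T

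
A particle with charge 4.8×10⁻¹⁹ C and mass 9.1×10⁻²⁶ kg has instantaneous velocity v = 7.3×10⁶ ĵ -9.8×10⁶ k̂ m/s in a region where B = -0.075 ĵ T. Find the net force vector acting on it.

v×B = (-7.35×10⁵, 0, 0) N/C.
F = q v×B = (4.8×10⁻¹⁹ C)·(-7.35×10⁵, 0, 0) = (-3.53×10⁻¹³, 0, 0) N.

F ≈ (-3.53×10⁻¹³, 0, 0) N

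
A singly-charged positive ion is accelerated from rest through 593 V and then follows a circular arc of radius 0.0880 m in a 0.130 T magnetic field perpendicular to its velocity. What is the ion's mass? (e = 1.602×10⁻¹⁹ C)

Combine |q|V = ½mv² and r = mv/(|q|B): eliminate v to get m = qB²r²/(2V).
m = (1.602×10⁻¹⁹)(0.130)²(0.0880)²/(2·593) ≈ 1.77×10⁻²⁶ kg.

m ≈ 1.77×10⁻²⁶ kg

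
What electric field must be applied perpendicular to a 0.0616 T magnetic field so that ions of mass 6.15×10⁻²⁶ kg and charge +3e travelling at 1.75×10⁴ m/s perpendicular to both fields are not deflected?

For straight-line motion qE = qvB, so E = vB.
E = 1.75×10⁴ × 0.0616 = 1080 V/m.

E = 1080 V/m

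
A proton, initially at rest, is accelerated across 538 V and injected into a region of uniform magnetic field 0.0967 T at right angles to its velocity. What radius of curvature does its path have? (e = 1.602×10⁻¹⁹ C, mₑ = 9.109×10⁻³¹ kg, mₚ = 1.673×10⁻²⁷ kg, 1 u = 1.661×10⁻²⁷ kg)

r ≈ 0.0347 m

Acceleration: |q|V = ½mv² ⇒ v = √(2|q|V/m) = √(2·1.602×10⁻¹⁹·538/1.673×10⁻²⁷) ≈ 3.210×10⁵ m/s.
In the field: r = mv/(|q|B) = (1.673×10⁻²⁷)(3.210×10⁵)/((1.602×10⁻¹⁹)(0.0967)) ≈ 0.0347 m.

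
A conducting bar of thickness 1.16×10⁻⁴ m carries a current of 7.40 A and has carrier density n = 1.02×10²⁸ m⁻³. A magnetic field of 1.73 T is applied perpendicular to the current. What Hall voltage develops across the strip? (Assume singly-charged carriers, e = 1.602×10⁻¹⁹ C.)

V_H = IB/(n e t).
V_H = (7.40)(1.73)/((1.02×10²⁸)(1.602×10⁻¹⁹)(1.16×10⁻⁴)) ≈ 6.75×10⁻⁵ V.

V_H ≈ 6.75×10⁻⁵ V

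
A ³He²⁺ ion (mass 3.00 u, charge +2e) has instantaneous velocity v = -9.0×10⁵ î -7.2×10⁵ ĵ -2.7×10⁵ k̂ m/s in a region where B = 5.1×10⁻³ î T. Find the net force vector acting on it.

v×B = (0, -1380, 3670) N/C.
F = q v×B = (3.204×10⁻¹⁹ C)·(0, -1380, 3670) = (0, -4.41×10⁻¹⁶, 1.18×10⁻¹⁵) N.

F ≈ (0, -4.41×10⁻¹⁶, 1.18×10⁻¹⁵) N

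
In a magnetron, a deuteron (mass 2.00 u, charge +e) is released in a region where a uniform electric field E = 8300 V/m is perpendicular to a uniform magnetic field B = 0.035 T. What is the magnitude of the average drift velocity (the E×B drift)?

v_d ≈ 2.4×10⁵ m/s

The E×B drift speed is v_d = E/B.
v_d = 8300/0.035 = 2.4×10⁵ m/s.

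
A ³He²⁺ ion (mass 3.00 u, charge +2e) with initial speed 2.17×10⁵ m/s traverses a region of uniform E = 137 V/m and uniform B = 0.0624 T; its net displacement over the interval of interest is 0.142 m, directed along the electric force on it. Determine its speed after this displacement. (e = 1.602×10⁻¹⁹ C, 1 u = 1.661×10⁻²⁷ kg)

B does no work; ΔKE = |q|E d.
½mv_f² = ½mv₀² + |q|Ed = ½(4.983×10⁻²⁷)(2.17×10⁵)² + (3.204×10⁻¹⁹)(137)(0.142) ≈ 1.173×10⁻¹⁶ J + 6.233×10⁻¹⁸ J ≈ 1.236×10⁻¹⁶ J.
v_f = √(2·1.236×10⁻¹⁶/4.983×10⁻²⁷) ≈ 2.23×10⁵ m/s.

v_f ≈ 2.23×10⁵ m/s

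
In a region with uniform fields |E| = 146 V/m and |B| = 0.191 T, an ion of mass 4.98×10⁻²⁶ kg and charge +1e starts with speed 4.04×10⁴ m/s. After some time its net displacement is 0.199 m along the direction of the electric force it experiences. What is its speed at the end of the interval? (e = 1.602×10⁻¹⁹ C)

v_f ≈ 4.27×10⁴ m/s

B does no work; ΔKE = |q|E d.
½mv_f² = ½mv₀² + |q|Ed = ½(4.98×10⁻²⁶)(4.04×10⁴)² + (1.602×10⁻¹⁹)(146)(0.199) ≈ 4.064×10⁻¹⁷ J + 4.654×10⁻¹⁸ J ≈ 4.530×10⁻¹⁷ J.
v_f = √(2·4.530×10⁻¹⁷/4.98×10⁻²⁶) ≈ 4.27×10⁴ m/s.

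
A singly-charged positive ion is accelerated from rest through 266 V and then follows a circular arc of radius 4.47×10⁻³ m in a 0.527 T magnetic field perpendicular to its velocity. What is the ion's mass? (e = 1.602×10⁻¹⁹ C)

m ≈ 1.67×10⁻²⁷ kg

Combine |q|V = ½mv² and r = mv/(|q|B): eliminate v to get m = qB²r²/(2V).
m = (1.602×10⁻¹⁹)(0.527)²(4.47×10⁻³)²/(2·266) ≈ 1.67×10⁻²⁷ kg.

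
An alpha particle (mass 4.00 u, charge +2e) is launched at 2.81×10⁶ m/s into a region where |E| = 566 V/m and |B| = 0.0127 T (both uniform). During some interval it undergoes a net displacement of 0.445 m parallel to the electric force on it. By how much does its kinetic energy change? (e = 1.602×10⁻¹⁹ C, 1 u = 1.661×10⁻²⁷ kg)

ΔKE ≈ 8.07×10⁻¹⁷ J

The magnetic force is always ⟂ v and does no work; only the electric force changes KE.
ΔKE = F_E · d = |q|E d = (3.204×10⁻¹⁹)(566)(0.445) ≈ 8.07×10⁻¹⁷ J.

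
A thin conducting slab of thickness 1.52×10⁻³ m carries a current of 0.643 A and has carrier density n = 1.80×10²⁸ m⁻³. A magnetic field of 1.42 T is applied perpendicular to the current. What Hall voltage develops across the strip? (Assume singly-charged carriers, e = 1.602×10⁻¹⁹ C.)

V_H ≈ 2.08×10⁻⁷ V

V_H = IB/(n e t).
V_H = (0.643)(1.42)/((1.80×10²⁸)(1.602×10⁻¹⁹)(1.52×10⁻³)) ≈ 2.08×10⁻⁷ V.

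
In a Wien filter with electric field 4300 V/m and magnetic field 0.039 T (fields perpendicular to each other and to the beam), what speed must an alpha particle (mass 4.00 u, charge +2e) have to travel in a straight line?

For undeflected motion the electric and magnetic forces balance: qE = qvB.
v = E/B = 4300/0.039 = 1.1×10⁵ m/s.

v = 1.1×10⁵ m/s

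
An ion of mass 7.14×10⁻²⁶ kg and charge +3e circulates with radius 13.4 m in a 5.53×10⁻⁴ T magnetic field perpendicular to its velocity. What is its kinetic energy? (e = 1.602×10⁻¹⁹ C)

KE ≈ 8.88×10⁻¹⁷ J

v = |q|Br/m, then KE = ½mv² = (qBr)²/(2m).
v = (4.806×10⁻¹⁹)(5.53×10⁻⁴)(13.4)/7.14×10⁻²⁶ ≈ 4.988×10⁴ m/s.
KE = ½(7.14×10⁻²⁶)(4.988×10⁴)² ≈ 8.88×10⁻¹⁷ J.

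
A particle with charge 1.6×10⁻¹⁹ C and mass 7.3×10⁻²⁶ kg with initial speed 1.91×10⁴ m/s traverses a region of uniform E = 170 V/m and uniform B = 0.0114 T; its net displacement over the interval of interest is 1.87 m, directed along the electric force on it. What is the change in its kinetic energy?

The magnetic force is always ⟂ v and does no work; only the electric force changes KE.
ΔKE = F_E · d = |q|E d = (1.6×10⁻¹⁹)(170)(1.87) ≈ 5.09×10⁻¹⁷ J.

ΔKE ≈ 5.09×10⁻¹⁷ J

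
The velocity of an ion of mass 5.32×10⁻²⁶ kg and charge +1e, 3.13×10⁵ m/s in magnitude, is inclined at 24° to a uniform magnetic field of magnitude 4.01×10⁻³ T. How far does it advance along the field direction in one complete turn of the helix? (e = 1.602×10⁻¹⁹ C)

p ≈ 149 m

v∥ = v cosθ = 3.13×10⁵·cos24° ≈ 2.859×10⁵ m/s.
T = 2πm/(|q|B) = 2π(5.32×10⁻²⁶)/((1.602×10⁻¹⁹)(4.01×10⁻³)) ≈ 5.203×10⁻⁴ s.
pitch = v∥ T = (2.859×10⁵)(5.203×10⁻⁴) ≈ 149 m.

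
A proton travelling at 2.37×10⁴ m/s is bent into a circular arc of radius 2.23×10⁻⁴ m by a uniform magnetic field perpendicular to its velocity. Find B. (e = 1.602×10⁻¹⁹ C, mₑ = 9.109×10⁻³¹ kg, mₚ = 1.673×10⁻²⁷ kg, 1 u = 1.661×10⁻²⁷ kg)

B ≈ 1.11 T

From |q|vB = mv²/r, B = mv/(|q|r).
B = (1.673×10⁻²⁷)(2.37×10⁴)/((1.602×10⁻¹⁹)(2.23×10⁻⁴)) ≈ 1.11 T.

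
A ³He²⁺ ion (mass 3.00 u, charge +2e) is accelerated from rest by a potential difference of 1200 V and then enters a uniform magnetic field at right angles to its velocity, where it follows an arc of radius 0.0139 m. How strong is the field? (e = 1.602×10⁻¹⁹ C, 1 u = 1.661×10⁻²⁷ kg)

B ≈ 0.440 T

v = √(2|q|V/m) = √(2·3.204×10⁻¹⁹·1200/4.983×10⁻²⁷) ≈ 3.928×10⁵ m/s.
B = mv/(|q|r) = (4.983×10⁻²⁷)(3.928×10⁵)/((3.204×10⁻¹⁹)(0.0139)) ≈ 0.440 T.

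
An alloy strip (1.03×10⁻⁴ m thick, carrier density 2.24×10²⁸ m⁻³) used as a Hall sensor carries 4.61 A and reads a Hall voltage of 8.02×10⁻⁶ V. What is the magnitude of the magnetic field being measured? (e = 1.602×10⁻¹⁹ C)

From V_H = IB/(n e t), B = V_H n e t / I.
B = (8.02×10⁻⁶)(2.24×10²⁸)(1.602×10⁻¹⁹)(1.03×10⁻⁴)/4.61 ≈ 0.643 T.

B ≈ 0.643 T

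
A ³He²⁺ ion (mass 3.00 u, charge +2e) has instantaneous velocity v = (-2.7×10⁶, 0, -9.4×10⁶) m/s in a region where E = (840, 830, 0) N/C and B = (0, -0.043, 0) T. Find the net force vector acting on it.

v×B = (-4.04×10⁵, 0, 1.16×10⁵) N/C.
E + v×B = (-4.03×10⁵, 830, 1.16×10⁵) N/C.
F = q(E + v×B) = (3.204×10⁻¹⁹ C)·(-4.03×10⁵, 830, 1.16×10⁵) = (-1.29×10⁻¹³, 2.66×10⁻¹⁶, 3.72×10⁻¹⁴) N.

F ≈ (-1.29×10⁻¹³, 2.66×10⁻¹⁶, 3.72×10⁻¹⁴) N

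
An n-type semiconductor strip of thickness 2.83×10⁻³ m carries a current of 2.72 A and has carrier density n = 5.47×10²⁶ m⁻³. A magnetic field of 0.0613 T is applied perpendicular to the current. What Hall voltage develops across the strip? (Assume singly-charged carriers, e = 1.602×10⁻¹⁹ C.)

V_H ≈ 6.72×10⁻⁷ V

V_H = IB/(n e t).
V_H = (2.72)(0.0613)/((5.47×10²⁶)(1.602×10⁻¹⁹)(2.83×10⁻³)) ≈ 6.72×10⁻⁷ V.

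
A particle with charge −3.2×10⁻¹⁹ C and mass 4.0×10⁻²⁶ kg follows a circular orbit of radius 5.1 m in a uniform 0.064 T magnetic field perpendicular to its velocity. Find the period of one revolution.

T ≈ 1.2×10⁻⁵ s

The cyclotron period depends only on m, q, B: T = 2πm/(|q|B).
T = 2π(4.0×10⁻²⁶)/((3.2×10⁻¹⁹)(0.064)) ≈ 1.2×10⁻⁵ s.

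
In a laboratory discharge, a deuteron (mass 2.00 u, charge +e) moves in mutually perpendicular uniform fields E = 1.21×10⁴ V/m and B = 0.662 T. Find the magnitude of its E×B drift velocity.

v_d ≈ 1.83×10⁴ m/s

The steady drift has the magnetic force balancing the electric force, so v_d = E/B.
v_d = 1.21×10⁴/0.662 = 1.83×10⁴ m/s.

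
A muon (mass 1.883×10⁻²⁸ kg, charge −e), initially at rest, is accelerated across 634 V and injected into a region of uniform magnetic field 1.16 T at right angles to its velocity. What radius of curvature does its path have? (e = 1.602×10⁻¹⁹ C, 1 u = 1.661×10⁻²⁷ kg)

r ≈ 1.05×10⁻³ m

Acceleration: |q|V = ½mv² ⇒ v = √(2|q|V/m) = √(2·1.602×10⁻¹⁹·634/1.883×10⁻²⁸) ≈ 1.039×10⁶ m/s.
In the field: r = mv/(|q|B) = (1.883×10⁻²⁸)(1.039×10⁶)/((1.602×10⁻¹⁹)(1.16)) ≈ 1.05×10⁻³ m.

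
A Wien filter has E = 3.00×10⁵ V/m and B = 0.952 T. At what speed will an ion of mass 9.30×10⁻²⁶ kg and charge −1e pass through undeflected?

Straight-line motion ⇒ electric and magnetic forces cancel, so E = vB.
v = E/B = 3.00×10⁵/0.952 = 3.15×10⁵ m/s.
The result is independent of the particle's charge and mass.

v = 3.15×10⁵ m/s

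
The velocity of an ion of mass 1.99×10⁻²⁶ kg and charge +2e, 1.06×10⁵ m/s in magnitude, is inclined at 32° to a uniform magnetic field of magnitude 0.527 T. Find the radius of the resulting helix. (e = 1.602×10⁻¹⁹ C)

v⊥ = v sinθ = 1.06×10⁵·sin32° ≈ 5.617×10⁴ m/s.
r = m v⊥/(|q|B) = (1.99×10⁻²⁶)(5.617×10⁴)/((3.204×10⁻¹⁹)(0.527)) ≈ 6.62×10⁻³ m.

r ≈ 6.62×10⁻³ m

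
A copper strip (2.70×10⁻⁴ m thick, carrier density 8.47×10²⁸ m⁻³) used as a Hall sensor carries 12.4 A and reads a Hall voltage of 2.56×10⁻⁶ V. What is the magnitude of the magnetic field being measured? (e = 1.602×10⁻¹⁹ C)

From V_H = IB/(n e t), B = V_H n e t / I.
B = (2.56×10⁻⁶)(8.47×10²⁸)(1.602×10⁻¹⁹)(2.70×10⁻⁴)/12.4 ≈ 0.756 T.

B ≈ 0.756 T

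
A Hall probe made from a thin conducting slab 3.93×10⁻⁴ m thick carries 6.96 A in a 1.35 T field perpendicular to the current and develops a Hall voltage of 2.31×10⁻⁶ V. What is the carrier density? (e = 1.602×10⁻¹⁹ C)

n ≈ 6.46×10²⁸ m⁻³

From V_H = IB/(n e t), n = IB/(V_H e t).
n = (6.96)(1.35)/((2.31×10⁻⁶)(1.602×10⁻¹⁹)(3.93×10⁻⁴)) ≈ 6.46×10²⁸ m⁻³.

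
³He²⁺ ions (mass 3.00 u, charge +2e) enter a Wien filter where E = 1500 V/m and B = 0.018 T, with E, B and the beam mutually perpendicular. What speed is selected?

v = 8.3×10⁴ m/s

For undeflected motion the electric and magnetic forces balance: qE = qvB.
v = E/B = 1500/0.018 = 8.3×10⁴ m/s.
The result is independent of the particle's charge and mass.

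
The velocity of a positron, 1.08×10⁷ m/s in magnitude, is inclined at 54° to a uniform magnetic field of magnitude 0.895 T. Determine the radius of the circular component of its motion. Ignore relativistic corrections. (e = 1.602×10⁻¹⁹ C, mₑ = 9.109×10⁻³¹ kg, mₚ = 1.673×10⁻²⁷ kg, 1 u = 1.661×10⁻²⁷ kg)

r ≈ 5.55×10⁻⁵ m

v⊥ = v sinθ = 1.08×10⁷·sin54° ≈ 8.737×10⁶ m/s.
r = m v⊥/(|q|B) = (9.109×10⁻³¹)(8.737×10⁶)/((1.602×10⁻¹⁹)(0.895)) ≈ 5.55×10⁻⁵ m.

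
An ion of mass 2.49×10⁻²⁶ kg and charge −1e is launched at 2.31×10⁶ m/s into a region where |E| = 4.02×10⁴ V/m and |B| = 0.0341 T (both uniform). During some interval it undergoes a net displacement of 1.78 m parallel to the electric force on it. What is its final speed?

B does no work; ΔKE = |q|E d.
½mv_f² = ½mv₀² + |q|Ed = ½(2.49×10⁻²⁶)(2.31×10⁶)² + (1.602×10⁻¹⁹)(4.02×10⁴)(1.78) ≈ 6.643×10⁻¹⁴ J + 1.146×10⁻¹⁴ J ≈ 7.790×10⁻¹⁴ J.
v_f = √(2·7.790×10⁻¹⁴/2.49×10⁻²⁶) ≈ 2.50×10⁶ m/s.

v_f ≈ 2.50×10⁶ m/s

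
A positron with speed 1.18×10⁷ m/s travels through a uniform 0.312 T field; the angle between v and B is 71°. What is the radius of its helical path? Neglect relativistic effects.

v⊥ = v sinθ = 1.18×10⁷·sin71° ≈ 1.116×10⁷ m/s.
r = m v⊥/(|q|B) = (9.109×10⁻³¹)(1.116×10⁷)/((1.602×10⁻¹⁹)(0.312)) ≈ 2.03×10⁻⁴ m.

r ≈ 2.03×10⁻⁴ m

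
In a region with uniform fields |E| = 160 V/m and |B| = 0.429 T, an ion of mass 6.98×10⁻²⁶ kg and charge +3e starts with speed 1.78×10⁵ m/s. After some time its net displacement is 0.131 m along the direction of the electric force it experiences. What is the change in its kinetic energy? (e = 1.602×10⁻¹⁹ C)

The magnetic force is always ⟂ v and does no work; only the electric force changes KE.
ΔKE = F_E · d = |q|E d = (4.806×10⁻¹⁹)(160)(0.131) ≈ 1.01×10⁻¹⁷ J.

ΔKE ≈ 1.01×10⁻¹⁷ J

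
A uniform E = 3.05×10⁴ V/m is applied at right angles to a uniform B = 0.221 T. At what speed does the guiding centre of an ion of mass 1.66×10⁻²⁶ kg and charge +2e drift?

The E×B drift speed is v_d = E/B.
v_d = 3.05×10⁴/0.221 = 1.38×10⁵ m/s.

v_d ≈ 1.38×10⁵ m/s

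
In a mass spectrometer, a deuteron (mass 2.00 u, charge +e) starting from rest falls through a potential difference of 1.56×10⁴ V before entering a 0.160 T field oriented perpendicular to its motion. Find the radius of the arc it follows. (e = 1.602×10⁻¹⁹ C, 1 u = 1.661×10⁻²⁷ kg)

Acceleration: |q|V = ½mv² ⇒ v = √(2|q|V/m) = √(2·1.602×10⁻¹⁹·1.56×10⁴/3.322×10⁻²⁷) ≈ 1.227×10⁶ m/s.
In the field: r = mv/(|q|B) = (3.322×10⁻²⁷)(1.227×10⁶)/((1.602×10⁻¹⁹)(0.160)) ≈ 0.159 m.

r ≈ 0.159 m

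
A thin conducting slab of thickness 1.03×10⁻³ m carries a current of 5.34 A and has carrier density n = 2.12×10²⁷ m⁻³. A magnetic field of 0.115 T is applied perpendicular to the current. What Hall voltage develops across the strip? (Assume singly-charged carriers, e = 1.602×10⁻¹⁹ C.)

V_H ≈ 1.76×10⁻⁶ V

V_H = IB/(n e t).
V_H = (5.34)(0.115)/((2.12×10²⁷)(1.602×10⁻¹⁹)(1.03×10⁻³)) ≈ 1.76×10⁻⁶ V.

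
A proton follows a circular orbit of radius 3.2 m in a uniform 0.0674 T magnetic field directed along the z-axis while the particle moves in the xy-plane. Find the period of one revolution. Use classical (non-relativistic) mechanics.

T ≈ 9.74×10⁻⁷ s

The cyclotron period depends only on m, q, B: T = 2πm/(|q|B).
T = 2π(1.673×10⁻²⁷)/((1.602×10⁻¹⁹)(0.0674)) ≈ 9.74×10⁻⁷ s.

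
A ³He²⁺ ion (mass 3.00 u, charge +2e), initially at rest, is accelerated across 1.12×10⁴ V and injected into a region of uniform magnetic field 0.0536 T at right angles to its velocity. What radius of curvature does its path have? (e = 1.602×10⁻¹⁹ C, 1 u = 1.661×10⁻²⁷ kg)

Acceleration: |q|V = ½mv² ⇒ v = √(2|q|V/m) = √(2·3.204×10⁻¹⁹·1.12×10⁴/4.983×10⁻²⁷) ≈ 1.200×10⁶ m/s.
In the field: r = mv/(|q|B) = (4.983×10⁻²⁷)(1.200×10⁶)/((3.204×10⁻¹⁹)(0.0536)) ≈ 0.348 m.

r ≈ 0.348 m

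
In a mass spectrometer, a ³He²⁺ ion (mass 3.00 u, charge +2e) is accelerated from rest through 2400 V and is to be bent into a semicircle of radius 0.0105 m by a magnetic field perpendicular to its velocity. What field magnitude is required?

v = √(2|q|V/m) = √(2·3.204×10⁻¹⁹·2400/4.983×10⁻²⁷) ≈ 5.555×10⁵ m/s.
B = mv/(|q|r) = (4.983×10⁻²⁷)(5.555×10⁵)/((3.204×10⁻¹⁹)(0.0105)) ≈ 0.823 T.

B ≈ 0.823 T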